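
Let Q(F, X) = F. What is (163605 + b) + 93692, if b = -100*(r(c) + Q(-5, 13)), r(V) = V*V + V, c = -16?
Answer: 233797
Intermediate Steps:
r(V) = V + V**2 (r(V) = V**2 + V = V + V**2)
b = -23500 (b = -100*(-16*(1 - 16) - 5) = -100*(-16*(-15) - 5) = -100*(240 - 5) = -100*235 = -23500)
(163605 + b) + 93692 = (163605 - 23500) + 93692 = 140105 + 93692 = 233797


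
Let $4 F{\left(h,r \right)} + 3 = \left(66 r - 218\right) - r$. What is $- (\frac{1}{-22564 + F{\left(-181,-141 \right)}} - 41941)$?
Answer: $\frac{2089542563}{49821} \approx 41941.0$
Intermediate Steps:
$F{\left(h,r \right)} = - \frac{221}{4} + \frac{65 r}{4}$ ($F{\left(h,r \right)} = - \frac{3}{4} + \frac{\left(66 r - 218\right) - r}{4} = - \frac{3}{4} + \frac{\left(-218 + 66 r\right) - r}{4} = - \frac{3}{4} + \frac{-218 + 65 r}{4} = - \frac{3}{4} + \left(- \frac{109}{2} + \frac{65 r}{4}\right) = - \frac{221}{4} + \frac{65 r}{4}$)
$- (\frac{1}{-22564 + F{\left(-181,-141 \right)}} - 41941) = - (\frac{1}{-22564 + \left(- \frac{221}{4} + \frac{65}{4} \left(-141\right)\right)} - 41941) = - (\frac{1}{-22564 - \frac{4693}{2}} - 41941) = - (\frac{1}{- \frac{49821}{2}} - 41941) = - (- \frac{2}{49821} - 41941) = \left(-1\right) \left(- \frac{2089542563}{49821}\right) = \frac{2089542563}{49821}$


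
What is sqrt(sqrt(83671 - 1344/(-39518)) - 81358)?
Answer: sqrt(-31763634233998 + 19759*sqrt(32666684533399))/19759 ≈ 284.73*I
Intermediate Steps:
sqrt(sqrt(83671 - 1344/(-39518)) - 81358) = sqrt(sqrt(83671 - 1344*(-1/39518)) - 81358) = sqrt(sqrt(83671 + 672/19759) - 81358) = sqrt(sqrt(1653255961/19759) - 81358) = sqrt(sqrt(32666684533399)/19759 - 81358) = sqrt(-81358 + sqrt(32666684533399)/19759)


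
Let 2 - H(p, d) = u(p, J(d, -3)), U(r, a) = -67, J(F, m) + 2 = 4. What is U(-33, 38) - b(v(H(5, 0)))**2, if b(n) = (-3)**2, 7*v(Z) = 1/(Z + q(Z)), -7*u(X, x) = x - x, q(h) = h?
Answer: -148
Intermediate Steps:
J(F, m) = 2 (J(F, m) = -2 + 4 = 2)
u(X, x) = 0 (u(X, x) = -(x - x)/7 = -1/7*0 = 0)
H(p, d) = 2 (H(p, d) = 2 - 1*0 = 2 + 0 = 2)
v(Z) = 1/(14*Z) (v(Z) = 1/(7*(Z + Z)) = 1/(7*((2*Z))) = (1/(2*Z))/7 = 1/(14*Z))
b(n) = 9
U(-33, 38) - b(v(H(5, 0)))**2 = -67 - 1*9**2 = -67 - 1*81 = -67 - 81 = -148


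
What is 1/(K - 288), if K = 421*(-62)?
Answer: -1/26390 ≈ -3.7893e-5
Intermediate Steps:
K = -26102
1/(K - 288) = 1/(-26102 - 288) = 1/(-26390) = -1/26390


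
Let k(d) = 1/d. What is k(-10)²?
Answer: 1/100 ≈ 0.010000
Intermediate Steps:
k(d) = 1/d
k(-10)² = (1/(-10))² = (-⅒)² = 1/100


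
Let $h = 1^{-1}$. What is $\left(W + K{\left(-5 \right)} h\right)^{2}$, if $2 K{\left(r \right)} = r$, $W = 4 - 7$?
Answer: $\frac{121}{4} \approx 30.25$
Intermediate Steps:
$W = -3$
$K{\left(r \right)} = \frac{r}{2}$
$h = 1$
$\left(W + K{\left(-5 \right)} h\right)^{2} = \left(-3 + \frac{1}{2} \left(-5\right) 1\right)^{2} = \left(-3 - \frac{5}{2}\right)^{2} = \left(- \frac{11}{2}\right)^{2} = \frac{121}{4}$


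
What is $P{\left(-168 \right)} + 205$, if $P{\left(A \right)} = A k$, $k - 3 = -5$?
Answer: $541$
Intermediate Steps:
$k = -2$ ($k = 3 - 5 = -2$)
$P{\left(A \right)} = - 2 A$ ($P{\left(A \right)} = A \left(-2\right) = - 2 A$)
$P{\left(-168 \right)} + 205 = \left(-2\right) \left(-168\right) + 205 = 336 + 205 = 541$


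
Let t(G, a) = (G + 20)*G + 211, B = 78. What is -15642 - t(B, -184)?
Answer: -23497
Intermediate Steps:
t(G, a) = 211 + G*(20 + G) (t(G, a) = (20 + G)*G + 211 = G*(20 + G) + 211 = 211 + G*(20 + G))
-15642 - t(B, -184) = -15642 - (211 + 78**2 + 20*78) = -15642 - (211 + 6084 + 1560) = -15642 - 1*7855 = -15642 - 7855 = -23497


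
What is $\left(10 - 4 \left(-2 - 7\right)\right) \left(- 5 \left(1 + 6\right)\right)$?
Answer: $-1610$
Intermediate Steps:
$\left(10 - 4 \left(-2 - 7\right)\right) \left(- 5 \left(1 + 6\right)\right) = \left(10 - 4 \left(-2 - 7\right)\right) \left(\left(-5\right) 7\right) = \left(10 - 4 \left(-2 - 7\right)\right) \left(-35\right) = \left(10 - -36\right) \left(-35\right) = \left(10 + 36\right) \left(-35\right) = 46 \left(-35\right) = -1610$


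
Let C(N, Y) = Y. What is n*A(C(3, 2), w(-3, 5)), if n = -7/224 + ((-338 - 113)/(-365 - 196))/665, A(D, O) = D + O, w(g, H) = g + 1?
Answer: 0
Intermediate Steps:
w(g, H) = 1 + g
n = -32603/1085280 (n = -7*1/224 - 451/(-561)*(1/665) = -1/32 - 451*(-1/561)*(1/665) = -1/32 + (41/51)*(1/665) = -1/32 + 41/33915 = -32603/1085280 ≈ -0.030041)
n*A(C(3, 2), w(-3, 5)) = -32603*(2 + (1 - 3))/1085280 = -32603*(2 - 2)/1085280 = -32603/1085280*0 = 0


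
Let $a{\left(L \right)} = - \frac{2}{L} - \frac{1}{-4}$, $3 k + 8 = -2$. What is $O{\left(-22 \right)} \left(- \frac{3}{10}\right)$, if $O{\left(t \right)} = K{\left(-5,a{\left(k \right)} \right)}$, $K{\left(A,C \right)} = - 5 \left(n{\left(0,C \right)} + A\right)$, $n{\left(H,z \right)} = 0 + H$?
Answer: $- \frac{15}{2} \approx -7.5$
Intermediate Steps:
$k = - \frac{10}{3}$ ($k = - \frac{8}{3} + \frac{1}{3} \left(-2\right) = - \frac{8}{3} - \frac{2}{3} = - \frac{10}{3} \approx -3.3333$)
$a{\left(L \right)} = \frac{1}{4} - \frac{2}{L}$ ($a{\left(L \right)} = - \frac{2}{L} - - \frac{1}{4} = - \frac{2}{L} + \frac{1}{4} = \frac{1}{4} - \frac{2}{L}$)
$n{\left(H,z \right)} = H$
$K{\left(A,C \right)} = - 5 A$ ($K{\left(A,C \right)} = - 5 \left(0 + A\right) = - 5 A$)
$O{\left(t \right)} = 25$ ($O{\left(t \right)} = \left(-5\right) \left(-5\right) = 25$)
$O{\left(-22 \right)} \left(- \frac{3}{10}\right) = 25 \left(- \frac{3}{10}\right) = - \frac{15}{2}$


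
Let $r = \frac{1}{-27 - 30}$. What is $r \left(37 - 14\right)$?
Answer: $- \frac{23}{57} \approx -0.40351$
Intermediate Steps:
$r = - \frac{1}{57}$ ($r = \frac{1}{-57} = - \frac{1}{57} \approx -0.017544$)
$r \left(37 - 14\right) = - \frac{37 - 14}{57} = \left(- \frac{1}{57}\right) 23 = - \frac{23}{57}$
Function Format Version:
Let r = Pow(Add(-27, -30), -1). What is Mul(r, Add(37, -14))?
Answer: Rational(-23, 57) ≈ -0.40351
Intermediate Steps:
r = Rational(-1, 57) (r = Pow(-57, -1) = Rational(-1, 57) ≈ -0.017544)
Mul(r, Add(37, -14)) = Mul(Rational(-1, 57), Add(37, -14)) = Mul(Rational(-1, 57), 23) = Rational(-23, 57)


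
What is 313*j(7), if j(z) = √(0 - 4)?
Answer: 626*I ≈ 626.0*I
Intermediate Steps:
j(z) = 2*I (j(z) = √(-4) = 2*I)
313*j(7) = 313*(2*I) = 626*I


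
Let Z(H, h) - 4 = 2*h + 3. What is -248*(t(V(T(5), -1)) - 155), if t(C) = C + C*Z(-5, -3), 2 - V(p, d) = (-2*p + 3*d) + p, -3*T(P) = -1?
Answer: 107384/3 ≈ 35795.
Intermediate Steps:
T(P) = ⅓ (T(P) = -⅓*(-1) = ⅓)
V(p, d) = 2 + p - 3*d (V(p, d) = 2 - ((-2*p + 3*d) + p) = 2 - (-p + 3*d) = 2 + (p - 3*d) = 2 + p - 3*d)
Z(H, h) = 7 + 2*h (Z(H, h) = 4 + (2*h + 3) = 4 + (3 + 2*h) = 7 + 2*h)
t(C) = 2*C (t(C) = C + C*(7 + 2*(-3)) = C + C*(7 - 6) = C + C*1 = C + C = 2*C)
-248*(t(V(T(5), -1)) - 155) = -248*(2*(2 + ⅓ - 3*(-1)) - 155) = -248*(2*(2 + ⅓ + 3) - 155) = -248*(2*(16/3) - 155) = -248*(32/3 - 155) = -248*(-433/3) = 107384/3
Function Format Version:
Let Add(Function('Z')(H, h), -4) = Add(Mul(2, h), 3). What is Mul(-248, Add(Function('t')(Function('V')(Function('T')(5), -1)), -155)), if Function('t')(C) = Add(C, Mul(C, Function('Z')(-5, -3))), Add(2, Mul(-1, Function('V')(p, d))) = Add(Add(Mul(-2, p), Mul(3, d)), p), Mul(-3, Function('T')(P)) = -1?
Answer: Rational(107384, 3) ≈ 35795.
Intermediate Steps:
Function('T')(P) = Rational(1, 3) (Function('T')(P) = Mul(Rational(-1, 3), -1) = Rational(1, 3))
Function('V')(p, d) = Add(2, p, Mul(-3, d)) (Function('V')(p, d) = Add(2, Mul(-1, Add(Add(Mul(-2, p), Mul(3, d)), p))) = Add(2, Mul(-1, Add(Mul(-1, p), Mul(3, d)))) = Add(2, Add(p, Mul(-3, d))) = Add(2, p, Mul(-3, d)))
Function('Z')(H, h) = Add(7, Mul(2, h)) (Function('Z')(H, h) = Add(4, Add(Mul(2, h), 3)) = Add(4, Add(3, Mul(2, h))) = Add(7, Mul(2, h)))
Function('t')(C) = Mul(2, C) (Function('t')(C) = Add(C, Mul(C, Add(7, Mul(2, -3)))) = Add(C, Mul(C, Add(7, -6))) = Add(C, Mul(C, 1)) = Add(C, C) = Mul(2, C))
Mul(-248, Add(Function('t')(Function('V')(Function('T')(5), -1)), -155)) = Mul(-248, Add(Mul(2, Add(2, Rational(1, 3), Mul(-3, -1))), -155)) = Mul(-248, Add(Mul(2, Add(2, Rational(1, 3), 3)), -155)) = Mul(-248, Add(Mul(2, Rational(16, 3)), -155)) = Mul(-248, Add(Rational(32, 3), -155)) = Mul(-248, Rational(-433, 3)) = Rational(107384, 3)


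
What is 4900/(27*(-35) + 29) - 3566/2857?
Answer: -4316439/654253 ≈ -6.5975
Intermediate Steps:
4900/(27*(-35) + 29) - 3566/2857 = 4900/(-945 + 29) - 3566*1/2857 = 4900/(-916) - 3566/2857 = 4900*(-1/916) - 3566/2857 = -1225/229 - 3566/2857 = -4316439/654253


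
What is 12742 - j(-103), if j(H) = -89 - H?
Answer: 12728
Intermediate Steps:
12742 - j(-103) = 12742 - (-89 - 1*(-103)) = 12742 - (-89 + 103) = 12742 - 1*14 = 12742 - 14 = 12728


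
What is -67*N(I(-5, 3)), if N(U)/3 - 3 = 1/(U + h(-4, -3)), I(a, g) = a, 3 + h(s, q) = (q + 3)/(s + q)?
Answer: -4623/8 ≈ -577.88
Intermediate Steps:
h(s, q) = -3 + (3 + q)/(q + s) (h(s, q) = -3 + (q + 3)/(s + q) = -3 + (3 + q)/(q + s))
N(U) = 9 + 3/(-3 + U) (N(U) = 9 + 3/(U + (3 - 3*(-4) - 2*(-3))/(-3 - 4)) = 9 + 3/(U + (3 + 12 + 6)/(-7)) = 9 + 3/(U - 1/7*21) = 9 + 3/(U - 3) = 9 + 3/(-3 + U))
-67*N(I(-5, 3)) = -201*(-8 + 3*(-5))/(-3 - 5) = -201*(-8 - 15)/(-8) = -201*(-1)*(-23)/8 = -67*69/8 = -4623/8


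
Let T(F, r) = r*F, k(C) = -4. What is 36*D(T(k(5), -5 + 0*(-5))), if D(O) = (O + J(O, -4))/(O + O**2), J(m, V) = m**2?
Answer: 36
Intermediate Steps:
T(F, r) = F*r
D(O) = 1 (D(O) = (O + O**2)/(O + O**2) = 1)
36*D(T(k(5), -5 + 0*(-5))) = 36*1 = 36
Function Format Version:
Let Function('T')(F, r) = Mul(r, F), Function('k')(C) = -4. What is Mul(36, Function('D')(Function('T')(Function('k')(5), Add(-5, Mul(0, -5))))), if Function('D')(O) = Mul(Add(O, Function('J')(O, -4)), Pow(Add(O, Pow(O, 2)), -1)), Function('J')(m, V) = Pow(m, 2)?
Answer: 36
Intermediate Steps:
Function('T')(F, r) = Mul(F, r)
Function('D')(O) = 1 (Function('D')(O) = Mul(Add(O, Pow(O, 2)), Pow(Add(O, Pow(O, 2)), -1)) = 1)
Mul(36, Function('D')(Function('T')(Function('k')(5), Add(-5, Mul(0, -5))))) = Mul(36, 1) = 36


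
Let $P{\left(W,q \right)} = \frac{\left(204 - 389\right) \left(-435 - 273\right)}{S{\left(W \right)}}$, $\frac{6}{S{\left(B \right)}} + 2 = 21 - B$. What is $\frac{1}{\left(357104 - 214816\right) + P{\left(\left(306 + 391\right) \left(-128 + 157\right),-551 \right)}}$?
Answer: $- \frac{1}{440692732} \approx -2.2692 \cdot 10^{-9}$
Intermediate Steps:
$S{\left(B \right)} = \frac{6}{19 - B}$ ($S{\left(B \right)} = \frac{6}{-2 - \left(-21 + B\right)} = \frac{6}{19 - B}$)
$P{\left(W,q \right)} = 414770 - 21830 W$ ($P{\left(W,q \right)} = \frac{\left(204 - 389\right) \left(-435 - 273\right)}{\left(-6\right) \frac{1}{-19 + W}} = \left(-185\right) \left(-708\right) \left(\frac{19}{6} - \frac{W}{6}\right) = 130980 \left(\frac{19}{6} - \frac{W}{6}\right) = 414770 - 21830 W$)
$\frac{1}{\left(357104 - 214816\right) + P{\left(\left(306 + 391\right) \left(-128 + 157\right),-551 \right)}} = \frac{1}{\left(357104 - 214816\right) + \left(414770 - 21830 \left(306 + 391\right) \left(-128 + 157\right)\right)} = \frac{1}{142288 + \left(414770 - 21830 \cdot 697 \cdot 29\right)} = \frac{1}{142288 + \left(414770 - 441249790\right)} = \frac{1}{142288 - 440835020} = \frac{1}{-440692732} = - \frac{1}{440692732}$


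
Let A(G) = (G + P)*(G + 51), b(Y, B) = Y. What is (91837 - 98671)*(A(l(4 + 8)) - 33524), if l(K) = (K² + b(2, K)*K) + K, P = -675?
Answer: 1010536746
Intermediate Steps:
l(K) = K² + 3*K (l(K) = (K² + 2*K) + K = K² + 3*K)
A(G) = (-675 + G)*(51 + G) (A(G) = (G - 675)*(G + 51) = (-675 + G)*(51 + G))
(91837 - 98671)*(A(l(4 + 8)) - 33524) = (91837 - 98671)*((-34425 + ((4 + 8)*(3 + (4 + 8)))² - 624*(4 + 8)*(3 + (4 + 8))) - 33524) = -6834*((-34425 + (12*(3 + 12))² - 7488*(3 + 12)) - 33524) = -6834*((-34425 + (12*15)² - 7488*15) - 33524) = -6834*((-34425 + 180² - 624*180) - 33524) = -6834*((-34425 + 32400 - 112320) - 33524) = -6834*(-114345 - 33524) = -6834*(-147869) = 1010536746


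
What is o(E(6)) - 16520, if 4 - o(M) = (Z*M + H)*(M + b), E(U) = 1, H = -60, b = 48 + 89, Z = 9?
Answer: -9478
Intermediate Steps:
b = 137
o(M) = 4 - (-60 + 9*M)*(137 + M) (o(M) = 4 - (9*M - 60)*(M + 137) = 4 - (-60 + 9*M)*(137 + M))
o(E(6)) - 16520 = (8224 - 1173*1 - 9*1**2) - 16520 = (8224 - 1173 - 9*1) - 16520 = (8224 - 1173 - 9) - 16520 = 7042 - 16520 = -9478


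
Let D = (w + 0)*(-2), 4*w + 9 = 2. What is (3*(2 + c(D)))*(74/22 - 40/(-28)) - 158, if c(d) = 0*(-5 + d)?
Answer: -9952/77 ≈ -129.25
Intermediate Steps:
w = -7/4 (w = -9/4 + (¼)*2 = -9/4 + ½ = -7/4 ≈ -1.7500)
D = 7/2 (D = (-7/4 + 0)*(-2) = -7/4*(-2) = 7/2 ≈ 3.5000)
c(d) = 0
(3*(2 + c(D)))*(74/22 - 40/(-28)) - 158 = (3*(2 + 0))*(74/22 - 40/(-28)) - 158 = (3*2)*(74*(1/22) - 40*(-1/28)) - 158 = 6*(37/11 + 10/7) - 158 = 6*(369/77) - 158 = 2214/77 - 158 = -9952/77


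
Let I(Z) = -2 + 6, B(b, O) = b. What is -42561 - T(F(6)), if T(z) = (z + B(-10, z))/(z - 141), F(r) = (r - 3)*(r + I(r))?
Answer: -4724251/111 ≈ -42561.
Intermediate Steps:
I(Z) = 4
F(r) = (-3 + r)*(4 + r) (F(r) = (r - 3)*(r + 4) = (-3 + r)*(4 + r))
T(z) = (-10 + z)/(-141 + z) (T(z) = (z - 10)/(z - 141) = (-10 + z)/(-141 + z))
-42561 - T(F(6)) = -42561 - (-10 + (-12 + 6 + 6**2))/(-141 + (-12 + 6 + 6**2)) = -42561 - (-10 + (-12 + 6 + 36))/(-141 + (-12 + 6 + 36)) = -42561 - (-10 + 30)/(-141 + 30) = -42561 - 20/(-111) = -42561 - (-1)*20/111 = -42561 - 1*(-20/111) = -42561 + 20/111 = -4724251/111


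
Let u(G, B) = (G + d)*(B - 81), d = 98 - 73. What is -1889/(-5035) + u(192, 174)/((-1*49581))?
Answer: -378706/11887635 ≈ -0.031857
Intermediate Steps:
d = 25
u(G, B) = (-81 + B)*(25 + G) (u(G, B) = (G + 25)*(B - 81) = (25 + G)*(-81 + B) = (-81 + B)*(25 + G))
-1889/(-5035) + u(192, 174)/((-1*49581)) = -1889/(-5035) + (-2025 - 81*192 + 25*174 + 174*192)/((-1*49581)) = -1889*(-1/5035) + (-2025 - 15552 + 4350 + 33408)/(-49581) = 1889/5035 + 20181*(-1/49581) = 1889/5035 - 961/2361 = -378706/11887635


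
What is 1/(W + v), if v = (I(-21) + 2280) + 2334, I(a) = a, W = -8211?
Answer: -1/3618 ≈ -0.00027640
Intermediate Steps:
v = 4593 (v = (-21 + 2280) + 2334 = 2259 + 2334 = 4593)
1/(W + v) = 1/(-8211 + 4593) = 1/(-3618) = -1/3618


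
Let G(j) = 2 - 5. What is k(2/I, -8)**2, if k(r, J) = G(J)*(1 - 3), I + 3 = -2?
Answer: 36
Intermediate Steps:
I = -5 (I = -3 - 2 = -5)
G(j) = -3
k(r, J) = 6 (k(r, J) = -3*(1 - 3) = -3*(-2) = 6)
k(2/I, -8)**2 = 6**2 = 36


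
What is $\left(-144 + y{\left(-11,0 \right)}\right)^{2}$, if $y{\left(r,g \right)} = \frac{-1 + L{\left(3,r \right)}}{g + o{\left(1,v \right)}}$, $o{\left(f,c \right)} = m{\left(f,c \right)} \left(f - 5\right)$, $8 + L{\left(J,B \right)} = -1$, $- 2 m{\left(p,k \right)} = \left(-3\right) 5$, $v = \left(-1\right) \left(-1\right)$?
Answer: $\frac{185761}{9} \approx 20640.0$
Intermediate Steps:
$v = 1$
$m{\left(p,k \right)} = \frac{15}{2}$ ($m{\left(p,k \right)} = - \frac{\left(-3\right) 5}{2} = \left(- \frac{1}{2}\right) \left(-15\right) = \frac{15}{2}$)
$L{\left(J,B \right)} = -9$ ($L{\left(J,B \right)} = -8 - 1 = -9$)
$o{\left(f,c \right)} = - \frac{75}{2} + \frac{15 f}{2}$ ($o{\left(f,c \right)} = \frac{15 \left(f - 5\right)}{2} = \frac{15 \left(-5 + f\right)}{2} = - \frac{75}{2} + \frac{15 f}{2}$)
$y{\left(r,g \right)} = - \frac{10}{-30 + g}$ ($y{\left(r,g \right)} = \frac{-1 - 9}{g + \left(- \frac{75}{2} + \frac{15}{2} \cdot 1\right)} = - \frac{10}{g + \left(- \frac{75}{2} + \frac{15}{2}\right)} = - \frac{10}{g - 30} = - \frac{10}{-30 + g}$)
$\left(-144 + y{\left(-11,0 \right)}\right)^{2} = \left(-144 - \frac{10}{-30 + 0}\right)^{2} = \left(-144 - \frac{10}{-30}\right)^{2} = \left(-144 - - \frac{1}{3}\right)^{2} = \left(-144 + \frac{1}{3}\right)^{2} = \left(- \frac{431}{3}\right)^{2} = \frac{185761}{9}$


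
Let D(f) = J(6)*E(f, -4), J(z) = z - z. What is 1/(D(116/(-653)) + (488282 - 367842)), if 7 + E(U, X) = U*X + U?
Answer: 1/120440 ≈ 8.3029e-6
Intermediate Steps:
E(U, X) = -7 + U + U*X (E(U, X) = -7 + (U*X + U) = -7 + (U + U*X) = -7 + U + U*X)
J(z) = 0
D(f) = 0 (D(f) = 0*(-7 + f + f*(-4)) = 0*(-7 + f - 4*f) = 0*(-7 - 3*f) = 0)
1/(D(116/(-653)) + (488282 - 367842)) = 1/(0 + (488282 - 367842)) = 1/(0 + 120440) = 1/120440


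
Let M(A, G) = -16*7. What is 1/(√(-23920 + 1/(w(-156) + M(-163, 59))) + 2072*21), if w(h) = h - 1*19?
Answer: 4162648/181127428123 - I*√1970266767/543382284369 ≈ 2.2982e-5 - 8.1688e-8*I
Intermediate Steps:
w(h) = -19 + h (w(h) = h - 19 = -19 + h)
M(A, G) = -112
1/(√(-23920 + 1/(w(-156) + M(-163, 59))) + 2072*21) = 1/(√(-23920 + 1/((-19 - 156) - 112)) + 2072*21) = 1/(√(-23920 + 1/(-175 - 112)) + 43512) = 1/(√(-23920 + 1/(-287)) + 43512) = 1/(√(-23920 - 1/287) + 43512) = 1/(√(-6865041/287) + 43512) = 1/(I*√1970266767/287 + 43512) = 1/(43512 + I*√1970266767/287)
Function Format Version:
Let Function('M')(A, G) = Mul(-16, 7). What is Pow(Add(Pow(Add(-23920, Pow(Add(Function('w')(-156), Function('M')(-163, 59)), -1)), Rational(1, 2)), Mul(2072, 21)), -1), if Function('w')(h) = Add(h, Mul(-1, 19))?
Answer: Add(Rational(4162648, 181127428123), Mul(Rational(-1, 543382284369), I, Pow(1970266767, Rational(1, 2)))) ≈ Add(2.2982e-5, Mul(-8.1688e-8, I))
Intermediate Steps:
Function('w')(h) = Add(-19, h) (Function('w')(h) = Add(h, -19) = Add(-19, h))
Function('M')(A, G) = -112
Pow(Add(Pow(Add(-23920, Pow(Add(Function('w')(-156), Function('M')(-163, 59)), -1)), Rational(1, 2)), Mul(2072, 21)), -1) = Pow(Add(Pow(Add(-23920, Pow(Add(Add(-19, -156), -112), -1)), Rational(1, 2)), Mul(2072, 21)), -1) = Pow(Add(Pow(Add(-23920, Pow(Add(-175, -112), -1)), Rational(1, 2)), 43512), -1) = Pow(Add(Pow(Add(-23920, Pow(-287, -1)), Rational(1, 2)), 43512), -1) = Pow(Add(Pow(Add(-23920, Rational(-1, 287)), Rational(1, 2)), 43512), -1) = Pow(Add(Pow(Rational(-6865041, 287), Rational(1, 2)), 43512), -1) = Pow(Add(Mul(Rational(1, 287), I, Pow(1970266767, Rational(1, 2))), 43512), -1) = Pow(Add(43512, Mul(Rational(1, 287), I, Pow(1970266767, Rational(1, 2)))), -1)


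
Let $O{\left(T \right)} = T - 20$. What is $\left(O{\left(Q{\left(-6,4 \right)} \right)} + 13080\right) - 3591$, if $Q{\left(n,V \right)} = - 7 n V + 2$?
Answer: $9639$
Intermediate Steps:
$Q{\left(n,V \right)} = 2 - 7 V n$ ($Q{\left(n,V \right)} = - 7 V n + 2 = 2 - 7 V n$)
$O{\left(T \right)} = -20 + T$
$\left(O{\left(Q{\left(-6,4 \right)} \right)} + 13080\right) - 3591 = \left(\left(-20 - \left(-2 + 28 \left(-6\right)\right)\right) + 13080\right) - 3591 = \left(\left(-20 + \left(2 + 168\right)\right) + 13080\right) - 3591 = \left(\left(-20 + 170\right) + 13080\right) - 3591 = \left(150 + 13080\right) - 3591 = 13230 - 3591 = 9639$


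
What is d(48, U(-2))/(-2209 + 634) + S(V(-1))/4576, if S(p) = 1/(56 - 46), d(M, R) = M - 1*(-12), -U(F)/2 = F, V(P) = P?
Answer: -36587/960960 ≈ -0.038073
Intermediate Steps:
U(F) = -2*F
d(M, R) = 12 + M (d(M, R) = M + 12 = 12 + M)
S(p) = ⅒ (S(p) = 1/10 = ⅒)
d(48, U(-2))/(-2209 + 634) + S(V(-1))/4576 = (12 + 48)/(-2209 + 634) + (⅒)/4576 = 60/(-1575) + (⅒)*(1/4576) = 60*(-1/1575) + 1/45760 = -4/105 + 1/45760 = -36587/960960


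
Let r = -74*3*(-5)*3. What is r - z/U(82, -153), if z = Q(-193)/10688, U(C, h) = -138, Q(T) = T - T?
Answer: 3330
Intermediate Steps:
Q(T) = 0
z = 0 (z = 0/10688 = 0*(1/10688) = 0)
r = 3330 (r = -(-1110)*3 = -74*(-45) = 3330)
r - z/U(82, -153) = 3330 - 0/(-138) = 3330 - 0*(-1)/138 = 3330 - 1*0 = 3330 + 0 = 3330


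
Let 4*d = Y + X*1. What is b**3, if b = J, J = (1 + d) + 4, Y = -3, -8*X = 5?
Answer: 2248091/32768 ≈ 68.606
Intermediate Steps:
X = -5/8 (X = -1/8*5 = -5/8 ≈ -0.62500)
d = -29/32 (d = (-3 - 5/8*1)/4 = (-3 - 5/8)/4 = (1/4)*(-29/8) = -29/32 ≈ -0.90625)
J = 131/32 (J = (1 - 29/32) + 4 = 3/32 + 4 = 131/32 ≈ 4.0938)
b = 131/32 ≈ 4.0938
b**3 = (131/32)**3 = 2248091/32768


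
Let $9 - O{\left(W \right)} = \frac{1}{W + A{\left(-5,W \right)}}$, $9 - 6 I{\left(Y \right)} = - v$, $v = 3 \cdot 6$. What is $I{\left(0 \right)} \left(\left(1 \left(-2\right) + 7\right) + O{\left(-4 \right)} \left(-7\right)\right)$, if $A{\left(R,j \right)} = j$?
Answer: $- \frac{4239}{16} \approx -264.94$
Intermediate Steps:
$v = 18$
$I{\left(Y \right)} = \frac{9}{2}$ ($I{\left(Y \right)} = \frac{3}{2} - \frac{\left(-1\right) 18}{6} = \frac{3}{2} - -3 = \frac{3}{2} + 3 = \frac{9}{2}$)
$O{\left(W \right)} = 9 - \frac{1}{2 W}$ ($O{\left(W \right)} = 9 - \frac{1}{W + W} = 9 - \frac{1}{2 W}$)
$I{\left(0 \right)} \left(\left(1 \left(-2\right) + 7\right) + O{\left(-4 \right)} \left(-7\right)\right) = \frac{9 \left(\left(1 \left(-2\right) + 7\right) + \left(9 - \frac{1}{2 \left(-4\right)}\right) \left(-7\right)\right)}{2} = \frac{9 \left(\left(-2 + 7\right) + \left(9 - - \frac{1}{8}\right) \left(-7\right)\right)}{2} = \frac{9 \left(5 + \left(9 + \frac{1}{8}\right) \left(-7\right)\right)}{2} = \frac{9 \left(5 + \frac{73}{8} \left(-7\right)\right)}{2} = \frac{9 \left(5 - \frac{511}{8}\right)}{2} = \frac{9}{2} \left(- \frac{471}{8}\right) = - \frac{4239}{16}$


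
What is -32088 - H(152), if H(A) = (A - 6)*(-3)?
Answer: -31650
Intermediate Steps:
H(A) = 18 - 3*A (H(A) = (-6 + A)*(-3) = 18 - 3*A)
-32088 - H(152) = -32088 - (18 - 3*152) = -32088 - (18 - 456) = -32088 - 1*(-438) = -32088 + 438 = -31650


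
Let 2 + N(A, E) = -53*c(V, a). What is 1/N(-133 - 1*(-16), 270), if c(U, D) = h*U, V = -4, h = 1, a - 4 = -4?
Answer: 1/210 ≈ 0.0047619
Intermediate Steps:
a = 0 (a = 4 - 4 = 0)
c(U, D) = U (c(U, D) = 1*U = U)
N(A, E) = 210 (N(A, E) = -2 - 53*(-4) = -2 + 212 = 210)
1/N(-133 - 1*(-16), 270) = 1/210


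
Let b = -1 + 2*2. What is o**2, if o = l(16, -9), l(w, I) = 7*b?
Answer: 441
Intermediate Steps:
b = 3 (b = -1 + 4 = 3)
l(w, I) = 21 (l(w, I) = 7*3 = 21)
o = 21
o**2 = 21**2 = 441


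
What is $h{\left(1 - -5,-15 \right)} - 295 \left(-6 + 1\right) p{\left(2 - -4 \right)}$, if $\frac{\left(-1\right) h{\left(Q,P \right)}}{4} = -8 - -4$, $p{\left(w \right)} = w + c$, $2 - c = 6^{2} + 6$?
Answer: $-50134$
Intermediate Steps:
$c = -40$ ($c = 2 - \left(6^{2} + 6\right) = 2 - \left(36 + 6\right) = 2 - 42 = -40$)
$p{\left(w \right)} = -40 + w$ ($p{\left(w \right)} = w - 40 = -40 + w$)
$h{\left(Q,P \right)} = 16$ ($h{\left(Q,P \right)} = - 4 \left(-8 - -4\right) = - 4 \left(-8 + 4\right) = \left(-4\right) \left(-4\right) = 16$)
$h{\left(1 - -5,-15 \right)} - 295 \left(-6 + 1\right) p{\left(2 - -4 \right)} = 16 - 295 \left(-6 + 1\right) \left(-40 + \left(2 - -4\right)\right) = 16 - 295 \left(- 5 \left(-40 + \left(2 + 4\right)\right)\right) = 16 - 295 \left(- 5 \left(-40 + 6\right)\right) = 16 - 295 \left(\left(-5\right) \left(-34\right)\right) = 16 - 50150 = -50134$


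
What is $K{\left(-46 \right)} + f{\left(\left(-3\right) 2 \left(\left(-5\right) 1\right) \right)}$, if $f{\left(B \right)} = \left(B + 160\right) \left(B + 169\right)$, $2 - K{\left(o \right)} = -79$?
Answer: $37891$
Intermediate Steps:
$K{\left(o \right)} = 81$ ($K{\left(o \right)} = 2 - -79 = 2 + 79 = 81$)
$f{\left(B \right)} = \left(160 + B\right) \left(169 + B\right)$
$K{\left(-46 \right)} + f{\left(\left(-3\right) 2 \left(\left(-5\right) 1\right) \right)} = 81 + \left(27040 + \left(\left(-3\right) 2 \left(\left(-5\right) 1\right)\right)^{2} + 329 \left(-3\right) 2 \left(\left(-5\right) 1\right)\right) = 81 + \left(27040 + \left(\left(-6\right) \left(-5\right)\right)^{2} + 329 \left(\left(-6\right) \left(-5\right)\right)\right) = 81 + \left(27040 + 30^{2} + 329 \cdot 30\right) = 81 + \left(27040 + 900 + 9870\right) = 81 + 37810 = 37891$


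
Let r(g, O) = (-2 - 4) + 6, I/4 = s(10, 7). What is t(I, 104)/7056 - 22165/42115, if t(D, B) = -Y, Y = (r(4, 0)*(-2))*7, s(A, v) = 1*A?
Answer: -4433/8423 ≈ -0.52630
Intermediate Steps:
s(A, v) = A
I = 40 (I = 4*10 = 40)
r(g, O) = 0 (r(g, O) = -6 + 6 = 0)
Y = 0 (Y = (0*(-2))*7 = 0*7 = 0)
t(D, B) = 0 (t(D, B) = -1*0 = 0)
t(I, 104)/7056 - 22165/42115 = 0/7056 - 22165/42115 = 0*(1/7056) - 22165*1/42115 = 0 - 4433/8423 = -4433/8423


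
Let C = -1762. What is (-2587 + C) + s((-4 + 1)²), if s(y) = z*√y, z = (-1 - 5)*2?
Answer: -4385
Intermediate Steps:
z = -12 (z = -6*2 = -12)
s(y) = -12*√y
(-2587 + C) + s((-4 + 1)²) = (-2587 - 1762) - 12*√((-4 + 1)²) = -4349 - 12*√((-3)²) = -4349 - 12*√9 = -4349 - 12*3 = -4349 - 36 = -4385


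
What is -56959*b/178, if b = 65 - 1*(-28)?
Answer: -5297187/178 ≈ -29759.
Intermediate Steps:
b = 93 (b = 65 + 28 = 93)
-56959*b/178 = -56959/(178/93) = -56959/((1/93)*178) = -56959/178/93 = -56959*93/178 = -5297187/178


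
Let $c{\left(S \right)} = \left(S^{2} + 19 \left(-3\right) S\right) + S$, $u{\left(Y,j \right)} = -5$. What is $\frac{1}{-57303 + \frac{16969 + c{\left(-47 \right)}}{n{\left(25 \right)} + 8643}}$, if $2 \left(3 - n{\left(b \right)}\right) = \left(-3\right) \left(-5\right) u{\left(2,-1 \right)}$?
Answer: $- \frac{5789}{331712527} \approx -1.7452 \cdot 10^{-5}$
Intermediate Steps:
$c{\left(S \right)} = S^{2} - 56 S$ ($c{\left(S \right)} = \left(S^{2} - 57 S\right) + S = S^{2} - 56 S$)
$n{\left(b \right)} = \frac{81}{2}$ ($n{\left(b \right)} = 3 - \frac{\left(-3\right) \left(-5\right) \left(-5\right)}{2} = 3 - \frac{15 \left(-5\right)}{2} = 3 - - \frac{75}{2} = 3 + \frac{75}{2} = \frac{81}{2}$)
$\frac{1}{-57303 + \frac{16969 + c{\left(-47 \right)}}{n{\left(25 \right)} + 8643}} = \frac{1}{-57303 + \frac{16969 - 47 \left(-56 - 47\right)}{\frac{81}{2} + 8643}} = \frac{1}{-57303 + \frac{16969 - -4841}{\frac{17367}{2}}} = \frac{1}{-57303 + \left(16969 + 4841\right) \frac{2}{17367}} = \frac{1}{-57303 + 21810 \cdot \frac{2}{17367}} = \frac{1}{-57303 + \frac{14540}{5789}} = \frac{1}{- \frac{331712527}{5789}} = - \frac{5789}{331712527}$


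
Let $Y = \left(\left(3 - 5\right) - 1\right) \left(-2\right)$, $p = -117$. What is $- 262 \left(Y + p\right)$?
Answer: $29082$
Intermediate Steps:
$Y = 6$ ($Y = \left(-2 - 1\right) \left(-2\right) = \left(-3\right) \left(-2\right) = 6$)
$- 262 \left(Y + p\right) = - 262 \left(6 - 117\right) = \left(-262\right) \left(-111\right) = 29082$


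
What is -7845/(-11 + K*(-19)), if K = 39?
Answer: 7845/752 ≈ 10.432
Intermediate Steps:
-7845/(-11 + K*(-19)) = -7845/(-11 + 39*(-19)) = -7845/(-11 - 741) = -7845/(-752) = -7845*(-1/752) = 7845/752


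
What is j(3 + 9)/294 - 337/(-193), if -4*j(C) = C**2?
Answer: 15355/9457 ≈ 1.6237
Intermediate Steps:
j(C) = -C**2/4
j(3 + 9)/294 - 337/(-193) = -(3 + 9)**2/4/294 - 337/(-193) = -1/4*12**2*(1/294) - 337*(-1/193) = -1/4*144*(1/294) + 337/193 = -36*1/294 + 337/193 = -6/49 + 337/193 = 15355/9457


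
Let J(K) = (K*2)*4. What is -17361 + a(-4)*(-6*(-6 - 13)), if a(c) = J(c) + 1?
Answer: -20895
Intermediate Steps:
J(K) = 8*K (J(K) = (2*K)*4 = 8*K)
a(c) = 1 + 8*c (a(c) = 8*c + 1 = 1 + 8*c)
-17361 + a(-4)*(-6*(-6 - 13)) = -17361 + (1 + 8*(-4))*(-6*(-6 - 13)) = -17361 + (1 - 32)*(-6*(-19)) = -17361 - 31*114 = -17361 - 3534 = -20895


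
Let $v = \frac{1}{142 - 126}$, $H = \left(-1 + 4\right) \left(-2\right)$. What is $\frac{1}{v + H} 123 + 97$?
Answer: $\frac{7247}{95} \approx 76.284$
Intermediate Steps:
$H = -6$ ($H = 3 \left(-2\right) = -6$)
$v = \frac{1}{16} \approx 0.0625$
$\frac{1}{v + H} 123 + 97 = \frac{1}{\frac{1}{16} - 6} \cdot 123 + 97 = \frac{1}{- \frac{95}{16}} \cdot 123 + 97 = \left(- \frac{16}{95}\right) 123 + 97 = - \frac{1968}{95} + 97 = \frac{7247}{95}$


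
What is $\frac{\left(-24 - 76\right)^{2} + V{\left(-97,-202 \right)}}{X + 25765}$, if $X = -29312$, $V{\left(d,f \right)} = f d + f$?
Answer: $- \frac{29392}{3547} \approx -8.2864$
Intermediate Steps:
$V{\left(d,f \right)} = f + d f$ ($V{\left(d,f \right)} = d f + f = f + d f$)
$\frac{\left(-24 - 76\right)^{2} + V{\left(-97,-202 \right)}}{X + 25765} = \frac{\left(-24 - 76\right)^{2} - 202 \left(1 - 97\right)}{-29312 + 25765} = \frac{\left(-100\right)^{2} - -19392}{-3547} = \left(10000 + 19392\right) \left(- \frac{1}{3547}\right) = 29392 \left(- \frac{1}{3547}\right) = - \frac{29392}{3547}$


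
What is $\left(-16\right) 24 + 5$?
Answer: $-379$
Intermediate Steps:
$\left(-16\right) 24 + 5 = -384 + 5 = -379$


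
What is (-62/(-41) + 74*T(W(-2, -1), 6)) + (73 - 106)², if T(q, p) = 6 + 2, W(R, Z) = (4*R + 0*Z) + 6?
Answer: 68983/41 ≈ 1682.5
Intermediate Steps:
W(R, Z) = 6 + 4*R (W(R, Z) = (4*R + 0) + 6 = 4*R + 6 = 6 + 4*R)
T(q, p) = 8
(-62/(-41) + 74*T(W(-2, -1), 6)) + (73 - 106)² = (-62/(-41) + 74*8) + (73 - 106)² = (-62*(-1/41) + 592) + (-33)² = (62/41 + 592) + 1089 = 24334/41 + 1089 = 68983/41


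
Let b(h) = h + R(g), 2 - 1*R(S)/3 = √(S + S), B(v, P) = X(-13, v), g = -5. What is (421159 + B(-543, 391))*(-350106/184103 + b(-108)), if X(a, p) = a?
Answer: -8055938429352/184103 - 1263438*I*√10 ≈ -4.3758e+7 - 3.9953e+6*I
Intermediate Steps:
B(v, P) = -13
R(S) = 6 - 3*√2*√S (R(S) = 6 - 3*√(S + S) = 6 - 3*√2*√S)
b(h) = 6 + h - 3*I*√10 (b(h) = h + (6 - 3*√2*√(-5)) = h + (6 - 3*√2*I*√5) = h + (6 - 3*I*√10) = 6 + h - 3*I*√10)
(421159 + B(-543, 391))*(-350106/184103 + b(-108)) = (421159 - 13)*(-350106/184103 + (6 - 108 - 3*I*√10)) = 421146*(-350106*1/184103 + (-102 - 3*I*√10)) = 421146*(-350106/184103 + (-102 - 3*I*√10)) = 421146*(-19128612/184103 - 3*I*√10) = -8055938429352/184103 - 1263438*I*√10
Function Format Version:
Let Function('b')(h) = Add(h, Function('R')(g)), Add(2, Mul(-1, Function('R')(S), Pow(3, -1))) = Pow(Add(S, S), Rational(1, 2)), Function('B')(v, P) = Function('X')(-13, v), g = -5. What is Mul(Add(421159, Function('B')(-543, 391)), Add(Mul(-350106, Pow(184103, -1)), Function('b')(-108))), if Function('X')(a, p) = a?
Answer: Add(Rational(-8055938429352, 184103), Mul(-1263438, I, Pow(10, Rational(1, 2)))) ≈ Add(-4.3758e+7, Mul(-3.9953e+6, I))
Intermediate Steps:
Function('B')(v, P) = -13
Function('R')(S) = Add(6, Mul(-3, Pow(2, Rational(1, 2)), Pow(S, Rational(1, 2)))) (Function('R')(S) = Add(6, Mul(-3, Pow(Add(S, S), Rational(1, 2)))) = Add(6, Mul(-3, Pow(Mul(2, S), Rational(1, 2)))) = Add(6, Mul(-3, Mul(Pow(2, Rational(1, 2)), Pow(S, Rational(1, 2))))) = Add(6, Mul(-3, Pow(2, Rational(1, 2)), Pow(S, Rational(1, 2)))))
Function('b')(h) = Add(6, h, Mul(-3, I, Pow(10, Rational(1, 2)))) (Function('b')(h) = Add(h, Add(6, Mul(-3, Pow(2, Rational(1, 2)), Pow(-5, Rational(1, 2))))) = Add(h, Add(6, Mul(-3, Pow(2, Rational(1, 2)), Mul(I, Pow(5, Rational(1, 2)))))) = Add(h, Add(6, Mul(-3, I, Pow(10, Rational(1, 2))))) = Add(6, h, Mul(-3, I, Pow(10, Rational(1, 2)))))
Mul(Add(421159, Function('B')(-543, 391)), Add(Mul(-350106, Pow(184103, -1)), Function('b')(-108))) = Mul(Add(421159, -13), Add(Mul(-350106, Pow(184103, -1)), Add(6, -108, Mul(-3, I, Pow(10, Rational(1, 2)))))) = Mul(421146, Add(Mul(-350106, Rational(1, 184103)), Add(-102, Mul(-3, I, Pow(10, Rational(1, 2)))))) = Mul(421146, Add(Rational(-350106, 184103), Add(-102, Mul(-3, I, Pow(10, Rational(1, 2)))))) = Mul(421146, Add(Rational(-19128612, 184103), Mul(-3, I, Pow(10, Rational(1, 2))))) = Add(Rational(-8055938429352, 184103), Mul(-1263438, I, Pow(10, Rational(1, 2))))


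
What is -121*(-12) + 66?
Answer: 1518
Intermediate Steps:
-121*(-12) + 66 = 1452 + 66 = 1518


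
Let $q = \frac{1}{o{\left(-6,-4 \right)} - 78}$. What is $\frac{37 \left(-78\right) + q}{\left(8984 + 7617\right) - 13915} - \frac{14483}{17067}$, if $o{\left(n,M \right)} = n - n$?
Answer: $- \frac{2292079889}{1191891012} \approx -1.9231$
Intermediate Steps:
$o{\left(n,M \right)} = 0$
$q = - \frac{1}{78}$ ($q = \frac{1}{0 - 78} = \frac{1}{-78} = - \frac{1}{78} \approx -0.012821$)
$\frac{37 \left(-78\right) + q}{\left(8984 + 7617\right) - 13915} - \frac{14483}{17067} = \frac{37 \left(-78\right) - \frac{1}{78}}{\left(8984 + 7617\right) - 13915} - \frac{14483}{17067} = \frac{-2886 - \frac{1}{78}}{16601 - 13915} - \frac{14483}{17067} = - \frac{225109}{78 \cdot 2686} - \frac{14483}{17067} = \left(- \frac{225109}{78}\right) \frac{1}{2686} - \frac{14483}{17067} = - \frac{225109}{209508} - \frac{14483}{17067} = - \frac{2292079889}{1191891012}$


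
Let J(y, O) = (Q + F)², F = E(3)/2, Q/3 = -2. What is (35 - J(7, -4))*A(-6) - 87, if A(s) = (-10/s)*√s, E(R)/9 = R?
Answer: -87 - 425*I*√6/12 ≈ -87.0 - 86.753*I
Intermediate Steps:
Q = -6 (Q = 3*(-2) = -6)
E(R) = 9*R
F = 27/2 (F = (9*3)/2 = 27*(½) = 27/2 ≈ 13.500)
J(y, O) = 225/4 (J(y, O) = (-6 + 27/2)² = (15/2)² = 225/4)
A(s) = -10/√s
(35 - J(7, -4))*A(-6) - 87 = (35 - 1*225/4)*(-(-5)*I*√6/3) - 87 = (35 - 225/4)*(-(-5)*I*√6/3) - 87 = -425*I*√6/12 - 87 = -87 - 425*I*√6/12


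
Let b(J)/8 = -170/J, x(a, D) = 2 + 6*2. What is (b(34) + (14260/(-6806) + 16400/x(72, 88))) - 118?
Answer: 24090972/23821 ≈ 1011.3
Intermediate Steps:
x(a, D) = 14 (x(a, D) = 2 + 12 = 14)
b(J) = -1360/J (b(J) = 8*(-170/J) = -1360/J)
(b(34) + (14260/(-6806) + 16400/x(72, 88))) - 118 = (-1360/34 + (14260/(-6806) + 16400/14)) - 118 = (-1360*1/34 + (14260*(-1/6806) + 16400*(1/14))) - 118 = (-40 + (-7130/3403 + 8200/7)) - 118 = (-40 + 27854690/23821) - 118 = 26901850/23821 - 118 = 24090972/23821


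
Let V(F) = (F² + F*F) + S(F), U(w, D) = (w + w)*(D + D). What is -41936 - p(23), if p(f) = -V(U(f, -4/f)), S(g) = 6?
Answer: -41418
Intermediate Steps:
U(w, D) = 4*D*w (U(w, D) = (2*w)*(2*D) = 4*D*w)
V(F) = 6 + 2*F² (V(F) = (F² + F*F) + 6 = (F² + F²) + 6 = 2*F² + 6 = 6 + 2*F²)
p(f) = -518 (p(f) = -(6 + 2*(4*(-4/f)*f)²) = -(6 + 2*(-16)²) = -(6 + 2*256) = -(6 + 512) = -1*518 = -518)
-41936 - p(23) = -41936 - 1*(-518) = -41936 + 518 = -41418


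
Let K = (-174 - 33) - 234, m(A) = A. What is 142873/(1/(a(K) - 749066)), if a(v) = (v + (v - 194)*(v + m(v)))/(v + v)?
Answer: -214223919073/2 ≈ -1.0711e+11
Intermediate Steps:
K = -441 (K = -207 - 234 = -441)
a(v) = (v + 2*v*(-194 + v))/(2*v) (a(v) = (v + (v - 194)*(v + v))/(v + v) = (v + (-194 + v)*(2*v))/((2*v)) = (v + 2*v*(-194 + v))*(1/(2*v)) = (v + 2*v*(-194 + v))/(2*v))
142873/(1/(a(K) - 749066)) = 142873/(1/((-387/2 - 441) - 749066)) = 142873/(1/(-1269/2 - 749066)) = 142873/(1/(-1499401/2)) = 142873/(-2/1499401) = 142873*(-1499401/2) = -214223919073/2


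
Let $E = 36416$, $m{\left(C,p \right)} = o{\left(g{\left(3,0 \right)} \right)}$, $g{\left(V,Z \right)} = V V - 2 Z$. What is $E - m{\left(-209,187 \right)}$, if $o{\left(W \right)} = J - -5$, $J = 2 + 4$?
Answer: $36405$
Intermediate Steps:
$J = 6$
$g{\left(V,Z \right)} = V^{2} - 2 Z$
$o{\left(W \right)} = 11$ ($o{\left(W \right)} = 6 - -5 = 6 + 5 = 11$)
$m{\left(C,p \right)} = 11$
$E - m{\left(-209,187 \right)} = 36416 - 11 = 36405$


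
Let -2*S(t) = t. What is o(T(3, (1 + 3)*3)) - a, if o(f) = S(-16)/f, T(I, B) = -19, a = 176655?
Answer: -3356453/19 ≈ -1.7666e+5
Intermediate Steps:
S(t) = -t/2
o(f) = 8/f (o(f) = (-1/2*(-16))/f = 8/f)
o(T(3, (1 + 3)*3)) - a = 8/(-19) - 1*176655 = 8*(-1/19) - 176655 = -8/19 - 176655 = -3356453/19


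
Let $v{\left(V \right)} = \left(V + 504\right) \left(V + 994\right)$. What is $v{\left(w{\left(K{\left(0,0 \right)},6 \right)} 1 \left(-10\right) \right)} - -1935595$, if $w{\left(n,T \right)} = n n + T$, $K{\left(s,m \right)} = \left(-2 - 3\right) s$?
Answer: $2350291$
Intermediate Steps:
$K{\left(s,m \right)} = - 5 s$ ($K{\left(s,m \right)} = \left(-2 - 3\right) s = - 5 s$)
$w{\left(n,T \right)} = T + n^{2}$ ($w{\left(n,T \right)} = n^{2} + T = T + n^{2}$)
$v{\left(V \right)} = \left(504 + V\right) \left(994 + V\right)$
$v{\left(w{\left(K{\left(0,0 \right)},6 \right)} 1 \left(-10\right) \right)} - -1935595 = \left(500976 + \left(\left(6 + \left(\left(-5\right) 0\right)^{2}\right) 1 \left(-10\right)\right)^{2} + 1498 \left(6 + \left(\left(-5\right) 0\right)^{2}\right) 1 \left(-10\right)\right) - -1935595 = \left(500976 + \left(\left(6 + 0^{2}\right) 1 \left(-10\right)\right)^{2} + 1498 \left(6 + 0^{2}\right) 1 \left(-10\right)\right) + 1935595 = \left(500976 + \left(\left(6 + 0\right) 1 \left(-10\right)\right)^{2} + 1498 \left(6 + 0\right) 1 \left(-10\right)\right) + 1935595 = \left(500976 + \left(6 \cdot 1 \left(-10\right)\right)^{2} + 1498 \cdot 6 \cdot 1 \left(-10\right)\right) + 1935595 = \left(500976 + \left(6 \left(-10\right)\right)^{2} + 1498 \cdot 6 \left(-10\right)\right) + 1935595 = \left(500976 + \left(-60\right)^{2} + 1498 \left(-60\right)\right) + 1935595 = \left(500976 + 3600 - 89880\right) + 1935595 = 414696 + 1935595 = 2350291$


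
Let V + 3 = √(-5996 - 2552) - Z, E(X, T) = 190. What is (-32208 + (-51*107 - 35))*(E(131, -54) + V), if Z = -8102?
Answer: -312495300 - 75400*I*√2137 ≈ -3.125e+8 - 3.4856e+6*I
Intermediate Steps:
V = 8099 + 2*I*√2137 (V = -3 + (√(-5996 - 2552) - 1*(-8102)) = -3 + (√(-8548) + 8102) = -3 + (2*I*√2137 + 8102) = -3 + (8102 + 2*I*√2137) = 8099 + 2*I*√2137 ≈ 8099.0 + 92.455*I)
(-32208 + (-51*107 - 35))*(E(131, -54) + V) = (-32208 + (-51*107 - 35))*(190 + (8099 + 2*I*√2137)) = (-32208 + (-5457 - 35))*(8289 + 2*I*√2137) = (-32208 - 5492)*(8289 + 2*I*√2137) = -37700*(8289 + 2*I*√2137) = -312495300 - 75400*I*√2137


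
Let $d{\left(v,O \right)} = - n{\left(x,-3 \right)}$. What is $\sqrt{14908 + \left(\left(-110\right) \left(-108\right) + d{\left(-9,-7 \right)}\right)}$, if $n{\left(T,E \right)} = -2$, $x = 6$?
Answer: $\sqrt{26790} \approx 163.68$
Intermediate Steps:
$d{\left(v,O \right)} = 2$ ($d{\left(v,O \right)} = \left(-1\right) \left(-2\right) = 2$)
$\sqrt{14908 + \left(\left(-110\right) \left(-108\right) + d{\left(-9,-7 \right)}\right)} = \sqrt{14908 + \left(\left(-110\right) \left(-108\right) + 2\right)} = \sqrt{14908 + \left(11880 + 2\right)} = \sqrt{14908 + 11882} = \sqrt{26790}$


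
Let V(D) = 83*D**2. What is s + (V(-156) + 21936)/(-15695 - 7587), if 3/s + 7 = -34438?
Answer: -35165348763/400974245 ≈ -87.700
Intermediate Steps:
s = -3/34445 (s = 3/(-7 - 34438) = 3/(-34445) = 3*(-1/34445) = -3/34445 ≈ -8.7095e-5)
s + (V(-156) + 21936)/(-15695 - 7587) = -3/34445 + (83*(-156)**2 + 21936)/(-15695 - 7587) = -3/34445 + (83*24336 + 21936)/(-23282) = -3/34445 + (2019888 + 21936)*(-1/23282) = -3/34445 + 2041824*(-1/23282) = -3/34445 - 1020912/11641 = -35165348763/400974245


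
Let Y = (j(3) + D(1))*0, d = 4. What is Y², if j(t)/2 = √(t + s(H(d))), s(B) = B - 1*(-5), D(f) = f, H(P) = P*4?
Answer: 0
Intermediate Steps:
H(P) = 4*P
s(B) = 5 + B (s(B) = B + 5 = 5 + B)
j(t) = 2*√(21 + t) (j(t) = 2*√(t + (5 + 4*4)) = 2*√(t + (5 + 16)) = 2*√(t + 21) = 2*√(21 + t))
Y = 0 (Y = (2*√(21 + 3) + 1)*0 = (2*√24 + 1)*0 = (2*(2*√6) + 1)*0 = (4*√6 + 1)*0 = (1 + 4*√6)*0 = 0)
Y² = 0² = 0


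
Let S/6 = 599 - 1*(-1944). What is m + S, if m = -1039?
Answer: 14219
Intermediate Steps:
S = 15258 (S = 6*(599 - 1*(-1944)) = 6*(599 + 1944) = 6*2543 = 15258)
m + S = -1039 + 15258 = 14219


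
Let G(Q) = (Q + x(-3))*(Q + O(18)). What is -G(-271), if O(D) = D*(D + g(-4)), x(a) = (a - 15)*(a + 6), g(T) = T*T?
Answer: 110825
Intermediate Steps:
g(T) = T²
x(a) = (-15 + a)*(6 + a)
O(D) = D*(16 + D) (O(D) = D*(D + (-4)²) = D*(D + 16) = D*(16 + D))
G(Q) = (-54 + Q)*(612 + Q) (G(Q) = (Q + (-90 + (-3)² - 9*(-3)))*(Q + 18*(16 + 18)) = (Q + (-90 + 9 + 27))*(Q + 18*34) = (Q - 54)*(Q + 612) = (-54 + Q)*(612 + Q))
-G(-271) = -(-33048 + (-271)² + 558*(-271)) = -(-33048 + 73441 - 151218) = -1*(-110825) = 110825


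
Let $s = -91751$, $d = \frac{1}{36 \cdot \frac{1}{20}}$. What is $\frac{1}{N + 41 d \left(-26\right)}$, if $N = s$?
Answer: $- \frac{9}{831089} \approx -1.0829 \cdot 10^{-5}$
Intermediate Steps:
$d = \frac{5}{9}$ ($d = \frac{1}{36 \cdot \frac{1}{20}} = \frac{1}{\frac{9}{5}} = \frac{5}{9} \approx 0.55556$)
$N = -91751$
$\frac{1}{N + 41 d \left(-26\right)} = \frac{1}{-91751 + 41 \cdot \frac{5}{9} \left(-26\right)} = \frac{1}{-91751 + \frac{205}{9} \left(-26\right)} = \frac{1}{-91751 - \frac{5330}{9}} = \frac{1}{- \frac{831089}{9}} = - \frac{9}{831089}$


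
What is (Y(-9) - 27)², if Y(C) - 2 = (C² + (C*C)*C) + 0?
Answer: 452929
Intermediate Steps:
Y(C) = 2 + C² + C³ (Y(C) = 2 + ((C² + (C*C)*C) + 0) = 2 + ((C² + C²*C) + 0) = 2 + ((C² + C³) + 0) = 2 + (C² + C³) = 2 + C² + C³)
(Y(-9) - 27)² = ((2 + (-9)² + (-9)³) - 27)² = ((2 + 81 - 729) - 27)² = (-646 - 27)² = (-673)² = 452929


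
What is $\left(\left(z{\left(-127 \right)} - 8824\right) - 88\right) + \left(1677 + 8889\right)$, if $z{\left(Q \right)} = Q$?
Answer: $1527$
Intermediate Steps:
$\left(\left(z{\left(-127 \right)} - 8824\right) - 88\right) + \left(1677 + 8889\right) = \left(\left(-127 - 8824\right) - 88\right) + \left(1677 + 8889\right) = \left(-8951 - 88\right) + 10566 = -9039 + 10566 = 1527$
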